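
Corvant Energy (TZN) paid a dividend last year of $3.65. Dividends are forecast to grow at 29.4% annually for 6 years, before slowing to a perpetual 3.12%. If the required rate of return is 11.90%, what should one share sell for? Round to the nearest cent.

$140.06

Two-stage DDM. Project D₁…D_6 at 0.294, terminal growth 0.0312, discount at r = 0.119.
D_1 = 4.7231
D_2 = 6.1117
D_3 = 7.9085
D_4 = 10.2336
D_5 = 13.2423
D_6 = 17.1356
Terminal value at t=6: TV = D_7/(r−g) = 17.6702/(0.119−0.0312) = 201.2551
P₀ = 4.7231/(1+0.119)^1 + 6.1117/(1+0.119)^2 + 7.9085/(1+0.119)^3 + 10.2336/(1+0.119)^4 + 13.2423/(1+0.119)^5 + 17.1356/(1+0.119)^6 + 201.2551/(1+0.119)^6 = 140.0587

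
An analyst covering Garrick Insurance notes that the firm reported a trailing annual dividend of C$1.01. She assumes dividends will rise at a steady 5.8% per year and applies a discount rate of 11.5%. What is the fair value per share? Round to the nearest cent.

Gordon growth model: P₀ = D₁/(r − g). D₁ = 1.01 × (1 + 0.058) = 1.0686.
P₀ = 1.0686 / (0.115 − 0.058) = 1.0686 / 0.057 = 18.7470

C$18.75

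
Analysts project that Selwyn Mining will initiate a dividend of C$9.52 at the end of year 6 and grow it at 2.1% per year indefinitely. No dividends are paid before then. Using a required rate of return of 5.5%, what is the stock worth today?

C$214.24

Deferred-dividend DDM. At t=5 the remaining stream is a growing perpetuity with first payment D_6 = 9.52.
V_5 = D_6/(r−g) = 9.52/(0.055−0.021) = 280.0000
P₀ = V_5/(1+r)^5 = 280.0000/(1+0.055)^5 = 214.2376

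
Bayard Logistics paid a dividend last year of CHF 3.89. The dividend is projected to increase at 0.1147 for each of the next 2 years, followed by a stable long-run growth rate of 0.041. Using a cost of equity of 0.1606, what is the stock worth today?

CHF 38.56

Two-stage DDM. Project D₁…D_2 at 0.1147, terminal growth 0.041, discount at r = 0.1606.
D_1 = 4.3362
D_2 = 4.8335
Terminal value at t=2: TV = D_3/(r−g) = 5.0317/(0.1606−0.041) = 42.0712
P₀ = 4.3362/(1+0.1606)^1 + 4.8335/(1+0.1606)^2 + 42.0712/(1+0.1606)^2 = 38.5580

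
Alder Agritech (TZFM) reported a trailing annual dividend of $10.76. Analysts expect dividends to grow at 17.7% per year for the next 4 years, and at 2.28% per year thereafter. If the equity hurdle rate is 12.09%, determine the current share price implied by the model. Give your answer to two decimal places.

Two-stage DDM. Project D₁…D_4 at 0.177, terminal growth 0.0228, discount at r = 0.1209.
D_1 = 12.6645
D_2 = 14.9061
D_3 = 17.5445
D_4 = 20.6499
Terminal value at t=4: TV = D_5/(r−g) = 21.1207/(0.1209−0.0228) = 215.2979
P₀ = 12.6645/(1+0.1209)^1 + 14.9061/(1+0.1209)^2 + 17.5445/(1+0.1209)^3 + 20.6499/(1+0.1209)^4 + 215.2979/(1+0.1209)^4 = 185.0884

$185.09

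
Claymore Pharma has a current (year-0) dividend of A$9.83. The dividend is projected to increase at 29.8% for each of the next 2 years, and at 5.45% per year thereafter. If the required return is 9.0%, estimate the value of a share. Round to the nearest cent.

Two-stage DDM. Project D₁…D_2 at 0.298, terminal growth 0.0545, discount at r = 0.09.
D_1 = 12.7593
D_2 = 16.5616
Terminal value at t=2: TV = D_3/(r−g) = 17.4642/(0.09−0.0545) = 491.9502
P₀ = 12.7593/(1+0.09)^1 + 16.5616/(1+0.09)^2 + 491.9502/(1+0.09)^2 = 439.7100

A$439.71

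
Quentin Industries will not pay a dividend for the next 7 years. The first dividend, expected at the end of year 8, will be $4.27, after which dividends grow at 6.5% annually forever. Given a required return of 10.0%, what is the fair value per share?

$62.61

Deferred-dividend DDM. At t=7 the remaining stream is a growing perpetuity with first payment D_8 = 4.27.
V_7 = D_8/(r−g) = 4.27/(0.1−0.065) = 122.0000
P₀ = V_7/(1+r)^7 = 122.0000/(1+0.1)^7 = 62.6053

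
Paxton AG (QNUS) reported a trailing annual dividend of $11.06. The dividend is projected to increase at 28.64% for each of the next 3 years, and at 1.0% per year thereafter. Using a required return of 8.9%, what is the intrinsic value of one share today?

Two-stage DDM. Project D₁…D_3 at 0.2864, terminal growth 0.01, discount at r = 0.089.
D_1 = 14.2276
D_2 = 18.3024
D_3 = 23.5442
Terminal value at t=3: TV = D_4/(r−g) = 23.7796/(0.089−0.01) = 301.0076
P₀ = 14.2276/(1+0.089)^1 + 18.3024/(1+0.089)^2 + 23.5442/(1+0.089)^3 + 301.0076/(1+0.089)^3 = 279.8024

$279.80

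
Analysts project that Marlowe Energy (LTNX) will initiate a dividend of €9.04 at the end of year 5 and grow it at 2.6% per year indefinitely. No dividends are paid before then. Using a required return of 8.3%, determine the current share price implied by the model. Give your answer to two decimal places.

€115.29

Deferred-dividend DDM. At t=4 the remaining stream is a growing perpetuity with first payment D_5 = 9.04.
V_4 = D_5/(r−g) = 9.04/(0.083−0.026) = 158.5965
P₀ = V_4/(1+r)^4 = 158.5965/(1+0.083)^4 = 115.2868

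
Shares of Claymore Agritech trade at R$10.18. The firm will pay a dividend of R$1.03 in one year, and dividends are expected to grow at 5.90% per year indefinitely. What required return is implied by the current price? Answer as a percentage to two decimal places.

16.02%

Rearranging the constant-growth DDM: r = D₁/P₀ + g.
r = 1.0300 / 10.18 + 0.059 = 0.10118 + 0.059 = 0.16018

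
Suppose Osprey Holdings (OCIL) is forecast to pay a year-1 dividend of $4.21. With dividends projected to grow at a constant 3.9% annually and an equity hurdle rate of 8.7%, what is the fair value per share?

$87.71

Gordon growth model: P₀ = D₁/(r − g), with D₁ = 4.21 given directly.
P₀ = 4.2100 / (0.087 − 0.039) = 4.2100 / 0.048 = 87.7083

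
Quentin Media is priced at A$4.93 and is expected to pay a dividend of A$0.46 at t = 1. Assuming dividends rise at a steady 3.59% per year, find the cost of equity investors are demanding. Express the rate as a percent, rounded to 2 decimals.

Rearranging the constant-growth DDM: r = D₁/P₀ + g.
r = 0.4600 / 4.93 + 0.0359 = 0.09331 + 0.0359 = 0.12921

12.92%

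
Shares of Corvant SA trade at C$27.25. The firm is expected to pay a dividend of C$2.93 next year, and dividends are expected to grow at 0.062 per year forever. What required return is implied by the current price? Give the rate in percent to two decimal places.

16.95%

Rearranging the constant-growth DDM: r = D₁/P₀ + g.
r = 2.9300 / 27.25 + 0.062 = 0.10752 + 0.062 = 0.16952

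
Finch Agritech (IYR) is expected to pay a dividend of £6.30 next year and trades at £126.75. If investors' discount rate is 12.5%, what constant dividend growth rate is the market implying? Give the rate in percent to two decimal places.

From P₀ = D₁/(r − g), the implied growth is g = r − D₁/P₀.
g = 0.125 − 6.30/126.75 = 0.125 − 0.04970 = 0.07530

7.53%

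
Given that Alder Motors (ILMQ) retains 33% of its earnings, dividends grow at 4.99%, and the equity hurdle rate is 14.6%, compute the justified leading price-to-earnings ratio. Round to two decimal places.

6.97

Payout ratio b = 1 − 0.33 = 0.67.
Justified leading P/E = b/(r−g) = 0.67/(0.146−0.0499) = 6.9719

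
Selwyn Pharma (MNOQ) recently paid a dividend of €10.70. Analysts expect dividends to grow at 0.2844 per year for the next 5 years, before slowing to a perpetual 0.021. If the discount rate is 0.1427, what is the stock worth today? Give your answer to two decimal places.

€238.06

Two-stage DDM. Project D₁…D_5 at 0.2844, terminal growth 0.021, discount at r = 0.1427.
D_1 = 13.7431
D_2 = 17.6516
D_3 = 22.6717
D_4 = 29.1196
D_5 = 37.4012
Terminal value at t=5: TV = D_6/(r−g) = 38.1866/(0.1427−0.021) = 313.7765
P₀ = 13.7431/(1+0.1427)^1 + 17.6516/(1+0.1427)^2 + 22.6717/(1+0.1427)^3 + 29.1196/(1+0.1427)^4 + 37.4012/(1+0.1427)^5 + 313.7765/(1+0.1427)^5 = 238.0644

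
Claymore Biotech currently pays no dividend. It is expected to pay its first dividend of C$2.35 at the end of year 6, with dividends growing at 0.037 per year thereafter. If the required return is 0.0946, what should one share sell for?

Deferred-dividend DDM. At t=5 the remaining stream is a growing perpetuity with first payment D_6 = 2.35.
V_5 = D_6/(r−g) = 2.35/(0.0946−0.037) = 40.7986
P₀ = V_5/(1+r)^5 = 40.7986/(1+0.0946)^5 = 25.9638

C$25.96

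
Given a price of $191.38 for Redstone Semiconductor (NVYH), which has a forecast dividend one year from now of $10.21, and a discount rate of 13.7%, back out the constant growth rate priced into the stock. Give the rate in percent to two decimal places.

8.37%

From P₀ = D₁/(r − g), the implied growth is g = r − D₁/P₀.
g = 0.137 − 10.21/191.38 = 0.137 − 0.05335 = 0.08365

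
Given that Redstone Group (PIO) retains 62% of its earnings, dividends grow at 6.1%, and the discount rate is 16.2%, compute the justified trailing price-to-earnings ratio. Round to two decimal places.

3.99

Payout ratio b = 1 − 0.62 = 0.38.
Justified trailing P/E = b(1+g)/(r−g) = 0.38×(1+0.061)/(0.162−0.061) = 3.9919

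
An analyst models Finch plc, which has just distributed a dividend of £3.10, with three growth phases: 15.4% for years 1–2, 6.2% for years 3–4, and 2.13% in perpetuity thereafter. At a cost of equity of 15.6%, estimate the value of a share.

£31.40

Three-stage DDM. Project D₁…D_4; terminal Gordon value at t=4 with g = 0.0213; discount at r = 0.156.
D_1 = 3.5774
D_2 = 4.1283
D_3 = 4.3843
D_4 = 4.6561
TV_4 = 4.7553/(0.156−0.0213) = 35.3027
P₀ = Σ Dₜ/(1+r)ᵗ + TV_4/(1+r)^4 = 31.3979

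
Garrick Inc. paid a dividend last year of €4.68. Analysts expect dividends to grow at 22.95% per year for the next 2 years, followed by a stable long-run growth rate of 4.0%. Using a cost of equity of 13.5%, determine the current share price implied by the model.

Two-stage DDM. Project D₁…D_2 at 0.2295, terminal growth 0.04, discount at r = 0.135.
D_1 = 5.7541
D_2 = 7.0746
Terminal value at t=2: TV = D_3/(r−g) = 7.3576/(0.135−0.04) = 77.4484
P₀ = 5.7541/(1+0.135)^1 + 7.0746/(1+0.135)^2 + 77.4484/(1+0.135)^2 = 70.6817

€70.68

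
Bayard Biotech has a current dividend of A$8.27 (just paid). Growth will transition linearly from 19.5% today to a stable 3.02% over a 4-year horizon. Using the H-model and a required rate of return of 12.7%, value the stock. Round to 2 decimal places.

A$116.17

H-model: P₀ = D₀[(1+g_L) + H(g_S−g_L)]/(r−g_L), with H = 4/2 = 2.
P₀ = 8.27 × [(1+0.0302) + 2×(0.195−0.0302)] / (0.127−0.0302)
   = 8.27 × 1.3598 / 0.0968 = 116.1730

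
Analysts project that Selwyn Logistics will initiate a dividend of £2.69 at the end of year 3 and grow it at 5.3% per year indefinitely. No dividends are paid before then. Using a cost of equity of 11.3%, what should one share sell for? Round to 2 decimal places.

£36.19

Deferred-dividend DDM. At t=2 the remaining stream is a growing perpetuity with first payment D_3 = 2.69.
V_2 = D_3/(r−g) = 2.69/(0.113−0.053) = 44.8333
P₀ = V_2/(1+r)^2 = 44.8333/(1+0.113)^2 = 36.1918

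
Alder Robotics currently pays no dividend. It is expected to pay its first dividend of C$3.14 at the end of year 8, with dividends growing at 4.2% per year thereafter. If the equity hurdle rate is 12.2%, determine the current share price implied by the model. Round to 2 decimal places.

Deferred-dividend DDM. At t=7 the remaining stream is a growing perpetuity with first payment D_8 = 3.14.
V_7 = D_8/(r−g) = 3.14/(0.122−0.042) = 39.2500
P₀ = V_7/(1+r)^7 = 39.2500/(1+0.122)^7 = 17.5343

C$17.53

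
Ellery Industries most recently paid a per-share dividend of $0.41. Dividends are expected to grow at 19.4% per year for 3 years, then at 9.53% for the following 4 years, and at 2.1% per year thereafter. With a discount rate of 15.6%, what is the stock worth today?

Three-stage DDM. Project D₁…D_7; terminal Gordon value at t=7 with g = 0.021; discount at r = 0.156.
D_1 = 0.4895
D_2 = 0.5845
D_3 = 0.6979
D_4 = 0.7644
D_5 = 0.8373
D_6 = 0.9171
D_7 = 1.0045
TV_7 = 1.0255/(0.156−0.021) = 7.5966
P₀ = Σ Dₜ/(1+r)ᵗ + TV_7/(1+r)^7 = 5.6484

$5.65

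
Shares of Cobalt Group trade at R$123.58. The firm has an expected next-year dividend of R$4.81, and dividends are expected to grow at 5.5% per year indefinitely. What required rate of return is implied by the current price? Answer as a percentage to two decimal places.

Rearranging the constant-growth DDM: r = D₁/P₀ + g.
r = 4.8100 / 123.58 + 0.055 = 0.03892 + 0.055 = 0.09392

9.39%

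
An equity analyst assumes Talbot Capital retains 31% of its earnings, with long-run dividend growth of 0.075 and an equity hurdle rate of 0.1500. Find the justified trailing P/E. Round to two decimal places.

Payout ratio b = 1 − 0.31 = 0.69.
Justified trailing P/E = b(1+g)/(r−g) = 0.69×(1+0.075)/(0.15−0.075) = 9.8900

9.89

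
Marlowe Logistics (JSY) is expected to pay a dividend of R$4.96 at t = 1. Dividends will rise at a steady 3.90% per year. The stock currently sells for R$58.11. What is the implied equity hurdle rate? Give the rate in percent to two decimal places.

Rearranging the constant-growth DDM: r = D₁/P₀ + g.
r = 4.9600 / 58.11 + 0.039 = 0.08536 + 0.039 = 0.12436

12.44%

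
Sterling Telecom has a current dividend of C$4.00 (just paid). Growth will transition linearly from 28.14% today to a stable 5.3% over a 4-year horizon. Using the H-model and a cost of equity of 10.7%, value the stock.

C$111.84

H-model: P₀ = D₀[(1+g_L) + H(g_S−g_L)]/(r−g_L), with H = 4/2 = 2.
P₀ = 4.00 × [(1+0.053) + 2×(0.2814−0.053)] / (0.107−0.053)
   = 4.00 × 1.5098 / 0.054 = 111.8370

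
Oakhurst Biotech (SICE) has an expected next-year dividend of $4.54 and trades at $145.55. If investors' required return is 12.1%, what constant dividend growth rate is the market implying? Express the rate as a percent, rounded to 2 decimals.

From P₀ = D₁/(r − g), the implied growth is g = r − D₁/P₀.
g = 0.121 − 4.54/145.55 = 0.121 − 0.03119 = 0.08981

8.98%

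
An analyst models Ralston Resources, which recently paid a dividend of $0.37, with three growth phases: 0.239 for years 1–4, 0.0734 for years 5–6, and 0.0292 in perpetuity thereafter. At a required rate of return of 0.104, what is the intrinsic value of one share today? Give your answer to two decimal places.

$10.75

Three-stage DDM. Project D₁…D_6; terminal Gordon value at t=6 with g = 0.0292; discount at r = 0.104.
D_1 = 0.4584
D_2 = 0.5680
D_3 = 0.7037
D_4 = 0.8719
D_5 = 0.9359
D_6 = 1.0046
TV_6 = 1.0340/(0.104−0.0292) = 13.8232
P₀ = Σ Dₜ/(1+r)ᵗ + TV_6/(1+r)^6 = 10.7515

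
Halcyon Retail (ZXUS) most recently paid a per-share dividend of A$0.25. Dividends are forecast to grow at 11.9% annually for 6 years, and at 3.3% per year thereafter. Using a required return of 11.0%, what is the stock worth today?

A$5.06

Two-stage DDM. Project D₁…D_6 at 0.119, terminal growth 0.033, discount at r = 0.11.
D_1 = 0.2797
D_2 = 0.3130
D_3 = 0.3503
D_4 = 0.3920
D_5 = 0.4386
D_6 = 0.4908
Terminal value at t=6: TV = D_7/(r−g) = 0.5070/(0.11−0.033) = 6.5846
P₀ = 0.2797/(1+0.11)^1 + 0.3130/(1+0.11)^2 + 0.3503/(1+0.11)^3 + 0.3920/(1+0.11)^4 + 0.4386/(1+0.11)^5 + 0.4908/(1+0.11)^6 + 6.5846/(1+0.11)^6 = 5.0635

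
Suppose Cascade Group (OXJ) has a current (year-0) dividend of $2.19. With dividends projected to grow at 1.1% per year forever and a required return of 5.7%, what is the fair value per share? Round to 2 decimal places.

Gordon growth model: P₀ = D₁/(r − g). D₁ = 2.19 × (1 + 0.011) = 2.2141.
P₀ = 2.2141 / (0.057 − 0.011) = 2.2141 / 0.046 = 48.1324

$48.13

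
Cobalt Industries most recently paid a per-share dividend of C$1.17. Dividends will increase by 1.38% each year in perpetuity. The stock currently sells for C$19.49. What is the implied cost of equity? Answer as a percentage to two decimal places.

7.47%

Rearranging the constant-growth DDM: r = D₁/P₀ + g.
D₁ = 1.17 × (1 + 0.0138) = 1.1861.
r = 1.1861 / 19.49 + 0.0138 = 0.06086 + 0.0138 = 0.07466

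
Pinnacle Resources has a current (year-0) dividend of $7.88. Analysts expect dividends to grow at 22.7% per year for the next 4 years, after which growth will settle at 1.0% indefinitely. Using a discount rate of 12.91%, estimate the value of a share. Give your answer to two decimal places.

$132.16

Two-stage DDM. Project D₁…D_4 at 0.227, terminal growth 0.01, discount at r = 0.1291.
D_1 = 9.6688
D_2 = 11.8636
D_3 = 14.5566
D_4 = 17.8609
Terminal value at t=4: TV = D_5/(r−g) = 18.0396/(0.1291−0.01) = 151.4656
P₀ = 9.6688/(1+0.1291)^1 + 11.8636/(1+0.1291)^2 + 14.5566/(1+0.1291)^3 + 17.8609/(1+0.1291)^4 + 151.4656/(1+0.1291)^4 = 132.1642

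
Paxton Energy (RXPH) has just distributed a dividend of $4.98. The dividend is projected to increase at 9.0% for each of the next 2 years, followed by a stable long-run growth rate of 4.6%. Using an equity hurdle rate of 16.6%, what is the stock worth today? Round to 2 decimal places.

Two-stage DDM. Project D₁…D_2 at 0.09, terminal growth 0.046, discount at r = 0.166.
D_1 = 5.4282
D_2 = 5.9167
Terminal value at t=2: TV = D_3/(r−g) = 6.1889/(0.166−0.046) = 51.5742
P₀ = 5.4282/(1+0.166)^1 + 5.9167/(1+0.166)^2 + 51.5742/(1+0.166)^2 = 46.9420

$46.94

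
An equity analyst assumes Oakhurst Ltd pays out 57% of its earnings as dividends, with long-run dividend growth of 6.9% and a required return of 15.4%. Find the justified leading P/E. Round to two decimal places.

6.71

Justified leading P/E = b/(r−g) = 0.57/(0.154−0.069) = 6.7059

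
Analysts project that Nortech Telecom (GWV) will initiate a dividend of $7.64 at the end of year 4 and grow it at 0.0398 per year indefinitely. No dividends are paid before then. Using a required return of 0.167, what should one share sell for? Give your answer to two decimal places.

$37.79

Deferred-dividend DDM. At t=3 the remaining stream is a growing perpetuity with first payment D_4 = 7.64.
V_3 = D_4/(r−g) = 7.64/(0.167−0.0398) = 60.0629
P₀ = V_3/(1+r)^3 = 60.0629/(1+0.167)^3 = 37.7915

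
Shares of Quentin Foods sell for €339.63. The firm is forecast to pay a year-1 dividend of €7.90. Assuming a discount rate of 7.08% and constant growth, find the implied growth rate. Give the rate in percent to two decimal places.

4.75%

From P₀ = D₁/(r − g), the implied growth is g = r − D₁/P₀.
g = 0.0708 − 7.90/339.63 = 0.0708 − 0.02326 = 0.04754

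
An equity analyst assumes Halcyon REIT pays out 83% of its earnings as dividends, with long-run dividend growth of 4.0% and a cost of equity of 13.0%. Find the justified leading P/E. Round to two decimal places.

Justified leading P/E = b/(r−g) = 0.83/(0.13−0.04) = 9.2222

9.22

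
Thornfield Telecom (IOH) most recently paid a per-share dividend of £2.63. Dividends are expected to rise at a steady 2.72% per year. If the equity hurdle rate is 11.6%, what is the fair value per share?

£30.42

Gordon growth model: P₀ = D₁/(r − g). D₁ = 2.63 × (1 + 0.0272) = 2.7015.
P₀ = 2.7015 / (0.116 − 0.0272) = 2.7015 / 0.0888 = 30.4227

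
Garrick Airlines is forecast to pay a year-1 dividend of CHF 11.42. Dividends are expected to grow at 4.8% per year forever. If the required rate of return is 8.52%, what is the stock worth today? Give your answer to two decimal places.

Gordon growth model: P₀ = D₁/(r − g), with D₁ = 11.42 given directly.
P₀ = 11.4200 / (0.0852 − 0.048) = 11.4200 / 0.0372 = 306.9892

CHF 306.99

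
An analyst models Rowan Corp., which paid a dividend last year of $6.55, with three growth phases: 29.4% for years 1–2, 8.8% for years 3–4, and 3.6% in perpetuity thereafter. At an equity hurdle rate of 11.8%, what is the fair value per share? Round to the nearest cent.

Three-stage DDM. Project D₁…D_4; terminal Gordon value at t=4 with g = 0.036; discount at r = 0.118.
D_1 = 8.4757
D_2 = 10.9676
D_3 = 11.9327
D_4 = 12.9828
TV_4 = 13.4502/(0.118−0.036) = 164.0263
P₀ = Σ Dₜ/(1+r)ᵗ + TV_4/(1+r)^4 = 138.1944

$138.19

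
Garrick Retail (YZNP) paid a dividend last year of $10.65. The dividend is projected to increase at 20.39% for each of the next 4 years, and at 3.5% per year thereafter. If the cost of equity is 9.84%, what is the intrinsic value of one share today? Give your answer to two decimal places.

Two-stage DDM. Project D₁…D_4 at 0.2039, terminal growth 0.035, discount at r = 0.0984.
D_1 = 12.8215
D_2 = 15.4358
D_3 = 18.5832
D_4 = 22.3723
Terminal value at t=4: TV = D_5/(r−g) = 23.1554/(0.0984−0.035) = 365.2266
P₀ = 12.8215/(1+0.0984)^1 + 15.4358/(1+0.0984)^2 + 18.5832/(1+0.0984)^3 + 22.3723/(1+0.0984)^4 + 365.2266/(1+0.0984)^4 = 304.7711

$304.77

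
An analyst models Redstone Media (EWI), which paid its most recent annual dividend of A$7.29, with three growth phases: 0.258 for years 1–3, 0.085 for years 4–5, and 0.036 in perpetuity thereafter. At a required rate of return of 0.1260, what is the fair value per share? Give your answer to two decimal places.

Three-stage DDM. Project D₁…D_5; terminal Gordon value at t=5 with g = 0.036; discount at r = 0.126.
D_1 = 9.1708
D_2 = 11.5369
D_3 = 14.5134
D_4 = 15.7470
D_5 = 17.0855
TV_5 = 17.7006/(0.126−0.036) = 196.6736
P₀ = Σ Dₜ/(1+r)ᵗ + TV_5/(1+r)^5 = 155.3014

A$155.30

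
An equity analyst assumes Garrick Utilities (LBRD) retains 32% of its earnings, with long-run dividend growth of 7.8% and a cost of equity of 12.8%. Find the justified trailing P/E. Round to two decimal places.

Payout ratio b = 1 − 0.32 = 0.68.
Justified trailing P/E = b(1+g)/(r−g) = 0.68×(1+0.078)/(0.128−0.078) = 14.6608

14.66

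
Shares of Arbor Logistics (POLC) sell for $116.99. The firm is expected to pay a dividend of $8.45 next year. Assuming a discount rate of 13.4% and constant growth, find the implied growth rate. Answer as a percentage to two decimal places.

6.18%

From P₀ = D₁/(r − g), the implied growth is g = r − D₁/P₀.
g = 0.134 − 8.45/116.99 = 0.134 − 0.07223 = 0.06177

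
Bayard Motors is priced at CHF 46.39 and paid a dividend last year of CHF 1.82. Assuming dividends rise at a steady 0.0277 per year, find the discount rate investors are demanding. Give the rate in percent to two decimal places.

Rearranging the constant-growth DDM: r = D₁/P₀ + g.
D₁ = 1.82 × (1 + 0.0277) = 1.8704.
r = 1.8704 / 46.39 + 0.0277 = 0.04032 + 0.0277 = 0.06802

6.80%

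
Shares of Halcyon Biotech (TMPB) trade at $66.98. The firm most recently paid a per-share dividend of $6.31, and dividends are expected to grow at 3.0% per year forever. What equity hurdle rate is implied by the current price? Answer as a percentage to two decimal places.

Rearranging the constant-growth DDM: r = D₁/P₀ + g.
D₁ = 6.31 × (1 + 0.03) = 6.4993.
r = 6.4993 / 66.98 + 0.03 = 0.09703 + 0.03 = 0.12703

12.70%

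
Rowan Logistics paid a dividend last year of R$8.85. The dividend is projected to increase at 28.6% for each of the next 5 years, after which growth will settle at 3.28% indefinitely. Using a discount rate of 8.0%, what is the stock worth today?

Two-stage DDM. Project D₁…D_5 at 0.286, terminal growth 0.0328, discount at r = 0.08.
D_1 = 11.3811
D_2 = 14.6361
D_3 = 18.8220
D_4 = 24.2051
D_5 = 31.1278
Terminal value at t=5: TV = D_6/(r−g) = 32.1488/(0.08−0.0328) = 681.1180
P₀ = 11.3811/(1+0.08)^1 + 14.6361/(1+0.08)^2 + 18.8220/(1+0.08)^3 + 24.2051/(1+0.08)^4 + 31.1278/(1+0.08)^5 + 681.1180/(1+0.08)^5 = 540.5616

R$540.56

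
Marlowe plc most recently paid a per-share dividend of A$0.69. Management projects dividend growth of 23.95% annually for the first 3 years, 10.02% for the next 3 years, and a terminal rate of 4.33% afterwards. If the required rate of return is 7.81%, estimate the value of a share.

A$39.44

Three-stage DDM. Project D₁…D_6; terminal Gordon value at t=6 with g = 0.0433; discount at r = 0.0781.
D_1 = 0.8553
D_2 = 1.0601
D_3 = 1.3140
D_4 = 1.4456
D_5 = 1.5905
D_6 = 1.7499
TV_6 = 1.8256/(0.0781−0.0433) = 52.4606
P₀ = Σ Dₜ/(1+r)ᵗ + TV_6/(1+r)^6 = 39.4407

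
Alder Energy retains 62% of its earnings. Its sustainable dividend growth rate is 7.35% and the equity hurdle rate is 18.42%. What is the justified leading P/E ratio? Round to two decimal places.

3.43

Payout ratio b = 1 − 0.62 = 0.38.
Justified leading P/E = b/(r−g) = 0.38/(0.1842−0.0735) = 3.4327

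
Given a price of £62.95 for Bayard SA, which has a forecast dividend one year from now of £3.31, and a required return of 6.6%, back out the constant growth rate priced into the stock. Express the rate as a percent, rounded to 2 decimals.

1.34%

From P₀ = D₁/(r − g), the implied growth is g = r − D₁/P₀.
g = 0.066 − 3.31/62.95 = 0.066 − 0.05258 = 0.01342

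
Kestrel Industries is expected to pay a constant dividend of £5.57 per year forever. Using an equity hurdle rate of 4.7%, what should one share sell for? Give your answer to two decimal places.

£118.51

Zero-growth DDM (perpetuity): P₀ = D/r = 5.57 / 0.047 = 118.5106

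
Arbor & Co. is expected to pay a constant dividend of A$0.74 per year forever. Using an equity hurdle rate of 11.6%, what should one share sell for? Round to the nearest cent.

A$6.38

Zero-growth DDM (perpetuity): P₀ = D/r = 0.74 / 0.116 = 6.3793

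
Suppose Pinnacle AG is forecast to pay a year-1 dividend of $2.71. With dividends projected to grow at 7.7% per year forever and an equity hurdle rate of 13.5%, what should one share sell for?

Gordon growth model: P₀ = D₁/(r − g), with D₁ = 2.71 given directly.
P₀ = 2.7100 / (0.135 − 0.077) = 2.7100 / 0.058 = 46.7241

$46.72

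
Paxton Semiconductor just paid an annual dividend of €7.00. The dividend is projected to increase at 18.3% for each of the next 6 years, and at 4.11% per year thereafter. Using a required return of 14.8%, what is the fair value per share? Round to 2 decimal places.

Two-stage DDM. Project D₁…D_6 at 0.183, terminal growth 0.0411, discount at r = 0.148.
D_1 = 8.2810
D_2 = 9.7964
D_3 = 11.5892
D_4 = 13.7100
D_5 = 16.2189
D_6 = 19.1870
Terminal value at t=6: TV = D_7/(r−g) = 19.9756/(0.148−0.0411) = 186.8621
P₀ = 8.2810/(1+0.148)^1 + 9.7964/(1+0.148)^2 + 11.5892/(1+0.148)^3 + 13.7100/(1+0.148)^4 + 16.2189/(1+0.148)^5 + 19.1870/(1+0.148)^6 + 186.8621/(1+0.148)^6 = 128.3503

€128.35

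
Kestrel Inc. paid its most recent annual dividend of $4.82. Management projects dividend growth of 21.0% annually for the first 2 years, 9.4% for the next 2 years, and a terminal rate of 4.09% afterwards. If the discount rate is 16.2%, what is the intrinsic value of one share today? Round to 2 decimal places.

Three-stage DDM. Project D₁…D_4; terminal Gordon value at t=4 with g = 0.0409; discount at r = 0.162.
D_1 = 5.8322
D_2 = 7.0570
D_3 = 7.7203
D_4 = 8.4460
TV_4 = 8.7915/(0.162−0.0409) = 72.5968
P₀ = Σ Dₜ/(1+r)ᵗ + TV_4/(1+r)^4 = 59.6180

$59.62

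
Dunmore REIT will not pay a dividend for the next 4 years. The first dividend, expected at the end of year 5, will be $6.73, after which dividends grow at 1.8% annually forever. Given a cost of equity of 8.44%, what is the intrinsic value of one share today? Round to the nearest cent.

$73.30

Deferred-dividend DDM. At t=4 the remaining stream is a growing perpetuity with first payment D_5 = 6.73.
V_4 = D_5/(r−g) = 6.73/(0.0844−0.018) = 101.3554
P₀ = V_4/(1+r)^4 = 101.3554/(1+0.0844)^4 = 73.2975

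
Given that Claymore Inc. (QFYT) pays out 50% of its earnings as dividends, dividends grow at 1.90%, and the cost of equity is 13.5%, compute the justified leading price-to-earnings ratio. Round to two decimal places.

4.31

Justified leading P/E = b/(r−g) = 0.50/(0.135−0.019) = 4.3103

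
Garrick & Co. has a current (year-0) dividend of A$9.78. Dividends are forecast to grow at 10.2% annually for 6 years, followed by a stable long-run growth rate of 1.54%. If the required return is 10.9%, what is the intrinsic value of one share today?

A$159.54

Two-stage DDM. Project D₁…D_6 at 0.102, terminal growth 0.0154, discount at r = 0.109.
D_1 = 10.7776
D_2 = 11.8769
D_3 = 13.0883
D_4 = 14.4233
D_5 = 15.8945
D_6 = 17.5157
Terminal value at t=6: TV = D_7/(r−g) = 17.7855/(0.109−0.0154) = 190.0158
P₀ = 10.7776/(1+0.109)^1 + 11.8769/(1+0.109)^2 + 13.0883/(1+0.109)^3 + 14.4233/(1+0.109)^4 + 15.8945/(1+0.109)^5 + 17.5157/(1+0.109)^6 + 190.0158/(1+0.109)^6 = 159.5383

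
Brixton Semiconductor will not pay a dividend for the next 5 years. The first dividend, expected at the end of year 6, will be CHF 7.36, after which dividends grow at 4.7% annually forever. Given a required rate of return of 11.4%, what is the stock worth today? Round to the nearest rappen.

CHF 64.03

Deferred-dividend DDM. At t=5 the remaining stream is a growing perpetuity with first payment D_6 = 7.36.
V_5 = D_6/(r−g) = 7.36/(0.114−0.047) = 109.8507
P₀ = V_5/(1+r)^5 = 109.8507/(1+0.114)^5 = 64.0290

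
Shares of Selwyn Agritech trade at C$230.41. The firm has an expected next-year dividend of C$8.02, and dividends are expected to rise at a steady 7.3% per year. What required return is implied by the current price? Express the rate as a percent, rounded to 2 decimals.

10.78%

Rearranging the constant-growth DDM: r = D₁/P₀ + g.
r = 8.0200 / 230.41 + 0.073 = 0.03481 + 0.073 = 0.10781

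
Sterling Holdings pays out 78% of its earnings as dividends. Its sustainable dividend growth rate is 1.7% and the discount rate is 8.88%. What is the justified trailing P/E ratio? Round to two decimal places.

Justified trailing P/E = b(1+g)/(r−g) = 0.78×(1+0.017)/(0.0888−0.017) = 11.0482

11.05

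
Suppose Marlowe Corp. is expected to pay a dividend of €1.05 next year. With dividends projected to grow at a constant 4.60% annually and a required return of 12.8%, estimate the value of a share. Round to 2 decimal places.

€12.80

Gordon growth model: P₀ = D₁/(r − g), with D₁ = 1.05 given directly.
P₀ = 1.0500 / (0.128 − 0.046) = 1.0500 / 0.082 = 12.8049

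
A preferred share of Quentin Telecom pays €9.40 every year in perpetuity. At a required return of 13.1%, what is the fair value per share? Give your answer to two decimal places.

Zero-growth DDM (perpetuity): P₀ = D/r = 9.40 / 0.131 = 71.7557

€71.76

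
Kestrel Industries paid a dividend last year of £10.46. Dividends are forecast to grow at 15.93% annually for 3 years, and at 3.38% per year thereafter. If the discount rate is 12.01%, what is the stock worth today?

£172.55

Two-stage DDM. Project D₁…D_3 at 0.1593, terminal growth 0.0338, discount at r = 0.1201.
D_1 = 12.1263
D_2 = 14.0580
D_3 = 16.2974
Terminal value at t=3: TV = D_4/(r−g) = 16.8483/(0.1201−0.0338) = 195.2293
P₀ = 12.1263/(1+0.1201)^1 + 14.0580/(1+0.1201)^2 + 16.2974/(1+0.1201)^3 + 195.2293/(1+0.1201)^3 = 172.5512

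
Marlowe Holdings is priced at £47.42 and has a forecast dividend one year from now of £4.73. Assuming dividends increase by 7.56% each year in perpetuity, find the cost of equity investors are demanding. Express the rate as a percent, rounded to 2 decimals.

17.53%

Rearranging the constant-growth DDM: r = D₁/P₀ + g.
r = 4.7300 / 47.42 + 0.0756 = 0.09975 + 0.0756 = 0.17535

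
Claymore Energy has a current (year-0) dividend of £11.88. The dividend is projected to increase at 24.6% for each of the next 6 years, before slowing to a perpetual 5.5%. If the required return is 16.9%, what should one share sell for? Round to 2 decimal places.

£250.85

Two-stage DDM. Project D₁…D_6 at 0.246, terminal growth 0.055, discount at r = 0.169.
D_1 = 14.8025
D_2 = 18.4439
D_3 = 22.9811
D_4 = 28.6344
D_5 = 35.6785
D_6 = 44.4554
Terminal value at t=6: TV = D_7/(r−g) = 46.9005/(0.169−0.055) = 411.4076
P₀ = 14.8025/(1+0.169)^1 + 18.4439/(1+0.169)^2 + 22.9811/(1+0.169)^3 + 28.6344/(1+0.169)^4 + 35.6785/(1+0.169)^5 + 44.4554/(1+0.169)^6 + 411.4076/(1+0.169)^6 = 250.8479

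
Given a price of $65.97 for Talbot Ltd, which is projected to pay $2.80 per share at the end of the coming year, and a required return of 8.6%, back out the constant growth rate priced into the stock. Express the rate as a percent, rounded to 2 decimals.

From P₀ = D₁/(r − g), the implied growth is g = r − D₁/P₀.
g = 0.086 − 2.80/65.97 = 0.086 − 0.04244 = 0.04356

4.36%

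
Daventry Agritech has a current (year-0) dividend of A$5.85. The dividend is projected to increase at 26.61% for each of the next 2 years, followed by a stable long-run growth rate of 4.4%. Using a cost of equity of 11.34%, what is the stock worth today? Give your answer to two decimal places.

Two-stage DDM. Project D₁…D_2 at 0.2661, terminal growth 0.044, discount at r = 0.1134.
D_1 = 7.4067
D_2 = 9.3776
Terminal value at t=2: TV = D_3/(r−g) = 9.7902/(0.1134−0.044) = 141.0694
P₀ = 7.4067/(1+0.1134)^1 + 9.3776/(1+0.1134)^2 + 141.0694/(1+0.1134)^2 = 128.0139

A$128.01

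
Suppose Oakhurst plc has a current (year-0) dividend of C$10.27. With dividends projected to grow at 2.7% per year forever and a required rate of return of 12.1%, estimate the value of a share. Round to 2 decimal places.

Gordon growth model: P₀ = D₁/(r − g). D₁ = 10.27 × (1 + 0.027) = 10.5473.
P₀ = 10.5473 / (0.121 − 0.027) = 10.5473 / 0.094 = 112.2052

C$112.21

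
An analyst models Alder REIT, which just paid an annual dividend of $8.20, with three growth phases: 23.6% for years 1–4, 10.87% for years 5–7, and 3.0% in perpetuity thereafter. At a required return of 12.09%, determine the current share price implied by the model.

Three-stage DDM. Project D₁…D_7; terminal Gordon value at t=7 with g = 0.03; discount at r = 0.1209.
D_1 = 10.1352
D_2 = 12.5271
D_3 = 15.4835
D_4 = 19.1376
D_5 = 21.2179
D_6 = 23.5243
D_7 = 26.0813
TV_7 = 26.8638/(0.1209−0.03) = 295.5311
P₀ = Σ Dₜ/(1+r)ᵗ + TV_7/(1+r)^7 = 210.6477

$210.65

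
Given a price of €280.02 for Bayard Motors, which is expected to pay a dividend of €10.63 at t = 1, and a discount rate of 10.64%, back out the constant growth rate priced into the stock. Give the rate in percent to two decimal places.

6.84%

From P₀ = D₁/(r − g), the implied growth is g = r − D₁/P₀.
g = 0.1064 − 10.63/280.02 = 0.1064 − 0.03796 = 0.06844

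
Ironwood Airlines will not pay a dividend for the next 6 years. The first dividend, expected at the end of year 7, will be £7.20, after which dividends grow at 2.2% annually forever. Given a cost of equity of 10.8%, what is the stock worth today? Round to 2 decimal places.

Deferred-dividend DDM. At t=6 the remaining stream is a growing perpetuity with first payment D_7 = 7.20.
V_6 = D_7/(r−g) = 7.20/(0.108−0.022) = 83.7209
P₀ = V_6/(1+r)^6 = 83.7209/(1+0.108)^6 = 45.2476

£45.25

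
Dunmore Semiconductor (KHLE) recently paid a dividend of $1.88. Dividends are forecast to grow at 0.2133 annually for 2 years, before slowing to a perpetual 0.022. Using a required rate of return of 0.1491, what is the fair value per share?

Two-stage DDM. Project D₁…D_2 at 0.2133, terminal growth 0.022, discount at r = 0.1491.
D_1 = 2.2810
D_2 = 2.7675
Terminal value at t=2: TV = D_3/(r−g) = 2.8284/(0.1491−0.022) = 22.2536
P₀ = 2.2810/(1+0.1491)^1 + 2.7675/(1+0.1491)^2 + 22.2536/(1+0.1491)^2 = 20.9342

$20.93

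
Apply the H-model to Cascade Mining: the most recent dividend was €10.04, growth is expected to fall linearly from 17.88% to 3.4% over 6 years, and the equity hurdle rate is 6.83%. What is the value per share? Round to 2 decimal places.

H-model: P₀ = D₀[(1+g_L) + H(g_S−g_L)]/(r−g_L), with H = 6/2 = 3.
P₀ = 10.04 × [(1+0.034) + 3×(0.1788−0.034)] / (0.0683−0.034)
   = 10.04 × 1.4684 / 0.0343 = 429.8174

€429.82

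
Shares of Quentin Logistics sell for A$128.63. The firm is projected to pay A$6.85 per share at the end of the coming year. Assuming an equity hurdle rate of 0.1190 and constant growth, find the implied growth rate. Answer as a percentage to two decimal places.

From P₀ = D₁/(r − g), the implied growth is g = r − D₁/P₀.
g = 0.119 − 6.85/128.63 = 0.119 − 0.05325 = 0.06575

6.57%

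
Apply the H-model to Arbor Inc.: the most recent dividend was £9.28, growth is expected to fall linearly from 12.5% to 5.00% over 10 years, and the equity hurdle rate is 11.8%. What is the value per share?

H-model: P₀ = D₀[(1+g_L) + H(g_S−g_L)]/(r−g_L), with H = 10/2 = 5.
P₀ = 9.28 × [(1+0.05) + 5×(0.125−0.05)] / (0.118−0.05)
   = 9.28 × 1.4250 / 0.068 = 194.4706

£194.47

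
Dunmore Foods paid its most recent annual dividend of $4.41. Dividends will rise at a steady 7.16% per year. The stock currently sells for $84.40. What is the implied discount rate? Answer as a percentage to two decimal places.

Rearranging the constant-growth DDM: r = D₁/P₀ + g.
D₁ = 4.41 × (1 + 0.0716) = 4.7258.
r = 4.7258 / 84.40 + 0.0716 = 0.05599 + 0.0716 = 0.12759

12.76%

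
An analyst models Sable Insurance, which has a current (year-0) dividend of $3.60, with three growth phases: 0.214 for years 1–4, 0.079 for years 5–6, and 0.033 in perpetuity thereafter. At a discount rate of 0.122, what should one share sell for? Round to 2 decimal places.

Three-stage DDM. Project D₁…D_6; terminal Gordon value at t=6 with g = 0.033; discount at r = 0.122.
D_1 = 4.3704
D_2 = 5.3057
D_3 = 6.4411
D_4 = 7.8195
D_5 = 8.4372
D_6 = 9.1037
TV_6 = 9.4042/(0.122−0.033) = 105.6648
P₀ = Σ Dₜ/(1+r)ᵗ + TV_6/(1+r)^6 = 79.8752

$79.88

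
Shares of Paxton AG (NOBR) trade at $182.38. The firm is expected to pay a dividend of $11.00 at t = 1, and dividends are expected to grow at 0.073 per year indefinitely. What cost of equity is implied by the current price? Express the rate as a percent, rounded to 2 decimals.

13.33%

Rearranging the constant-growth DDM: r = D₁/P₀ + g.
r = 11.0000 / 182.38 + 0.073 = 0.06031 + 0.073 = 0.13331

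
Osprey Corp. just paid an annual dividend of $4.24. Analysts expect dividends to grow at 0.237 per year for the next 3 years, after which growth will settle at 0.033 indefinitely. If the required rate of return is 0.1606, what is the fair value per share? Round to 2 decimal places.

Two-stage DDM. Project D₁…D_3 at 0.237, terminal growth 0.033, discount at r = 0.1606.
D_1 = 5.2449
D_2 = 6.4879
D_3 = 8.0256
Terminal value at t=3: TV = D_4/(r−g) = 8.2904/(0.1606−0.033) = 64.9718
P₀ = 5.2449/(1+0.1606)^1 + 6.4879/(1+0.1606)^2 + 8.0256/(1+0.1606)^3 + 64.9718/(1+0.1606)^3 = 56.0295

$56.03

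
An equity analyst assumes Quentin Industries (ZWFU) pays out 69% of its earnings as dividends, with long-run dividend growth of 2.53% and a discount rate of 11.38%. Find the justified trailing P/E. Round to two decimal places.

7.99

Justified trailing P/E = b(1+g)/(r−g) = 0.69×(1+0.0253)/(0.1138−0.0253) = 7.9939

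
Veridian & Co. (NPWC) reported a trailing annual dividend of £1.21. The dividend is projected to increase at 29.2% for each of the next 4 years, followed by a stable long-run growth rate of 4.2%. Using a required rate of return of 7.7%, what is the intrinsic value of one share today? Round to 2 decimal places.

Two-stage DDM. Project D₁…D_4 at 0.292, terminal growth 0.042, discount at r = 0.077.
D_1 = 1.5633
D_2 = 2.0198
D_3 = 2.6096
D_4 = 3.3716
Terminal value at t=4: TV = D_5/(r−g) = 3.5132/(0.077−0.042) = 100.3772
P₀ = 1.5633/(1+0.077)^1 + 2.0198/(1+0.077)^2 + 2.6096/(1+0.077)^3 + 3.3716/(1+0.077)^4 + 100.3772/(1+0.077)^4 = 82.3935

£82.39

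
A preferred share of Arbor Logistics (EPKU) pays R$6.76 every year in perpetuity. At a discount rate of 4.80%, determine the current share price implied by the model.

Zero-growth DDM (perpetuity): P₀ = D/r = 6.76 / 0.048 = 140.8333

R$140.83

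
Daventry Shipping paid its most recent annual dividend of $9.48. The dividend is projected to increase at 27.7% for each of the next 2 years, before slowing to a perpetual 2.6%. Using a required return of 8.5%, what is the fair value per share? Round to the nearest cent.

Two-stage DDM. Project D₁…D_2 at 0.277, terminal growth 0.026, discount at r = 0.085.
D_1 = 12.1060
D_2 = 15.4593
Terminal value at t=2: TV = D_3/(r−g) = 15.8613/(0.085−0.026) = 268.8348
P₀ = 12.1060/(1+0.085)^1 + 15.4593/(1+0.085)^2 + 268.8348/(1+0.085)^2 = 252.6527

$252.65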